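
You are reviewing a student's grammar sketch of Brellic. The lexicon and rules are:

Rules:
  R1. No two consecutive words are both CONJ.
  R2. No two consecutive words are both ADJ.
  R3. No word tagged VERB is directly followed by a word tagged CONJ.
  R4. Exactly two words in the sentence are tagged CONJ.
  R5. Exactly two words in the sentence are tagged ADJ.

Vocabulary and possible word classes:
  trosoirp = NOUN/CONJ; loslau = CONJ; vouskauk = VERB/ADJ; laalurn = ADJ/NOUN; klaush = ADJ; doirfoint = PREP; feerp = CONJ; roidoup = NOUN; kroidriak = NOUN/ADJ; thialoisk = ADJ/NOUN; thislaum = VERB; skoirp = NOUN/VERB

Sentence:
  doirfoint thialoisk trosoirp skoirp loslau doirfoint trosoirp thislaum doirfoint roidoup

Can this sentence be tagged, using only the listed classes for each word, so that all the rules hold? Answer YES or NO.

Candidates per position — 1:doirfoint {PREP}; 2:thialoisk {ADJ,NOUN}; 3:trosoirp {NOUN,CONJ}; 4:skoirp {NOUN,VERB}; 5:loslau {CONJ}; 6:doirfoint {PREP}; 7:trosoirp {NOUN,CONJ}; 8:thislaum {VERB}; 9:doirfoint {PREP}; 10:roidoup {NOUN}.
Rule 5 cannot be satisfied by any choice of tags from the lexicon.
So there is no consistent tagging.

NO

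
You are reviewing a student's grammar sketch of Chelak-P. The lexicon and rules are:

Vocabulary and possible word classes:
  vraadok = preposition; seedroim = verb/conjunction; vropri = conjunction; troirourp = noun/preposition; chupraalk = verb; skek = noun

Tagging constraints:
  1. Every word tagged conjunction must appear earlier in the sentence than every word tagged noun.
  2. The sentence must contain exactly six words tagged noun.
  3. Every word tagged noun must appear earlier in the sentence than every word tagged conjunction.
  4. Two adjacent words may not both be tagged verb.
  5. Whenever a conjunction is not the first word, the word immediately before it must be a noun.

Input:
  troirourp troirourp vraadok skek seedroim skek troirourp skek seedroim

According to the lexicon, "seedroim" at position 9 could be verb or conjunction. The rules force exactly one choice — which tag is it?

verb

Candidates per position — 1:troirourp {noun,preposition}; 2:troirourp {noun,preposition}; 3:vraadok {preposition}; 4:skek {noun}; 5:seedroim {verb,conjunction}; 6:skek {noun}; 7:troirourp {noun,preposition}; 8:skek {noun}; 9:seedroim {verb,conjunction}.
Word 1 cannot be preposition — rule 2 would then fail for every completion. It is noun.
Word 2 cannot be preposition — rule 2 would then fail for every completion. It is noun.
Word 5 cannot be conjunction — rule 1 would then fail for every completion. It is verb.
Word 7 cannot be preposition — rule 2 would then fail for every completion. It is noun.
Word 9 cannot be conjunction — rule 1 would then fail for every completion. It is verb.
That leaves exactly one tagging: noun noun preposition noun verb noun noun noun verb.
Verifying each rule — rule 1 holds; rule 2 holds; rule 3 holds; rule 4 holds; rule 5 holds.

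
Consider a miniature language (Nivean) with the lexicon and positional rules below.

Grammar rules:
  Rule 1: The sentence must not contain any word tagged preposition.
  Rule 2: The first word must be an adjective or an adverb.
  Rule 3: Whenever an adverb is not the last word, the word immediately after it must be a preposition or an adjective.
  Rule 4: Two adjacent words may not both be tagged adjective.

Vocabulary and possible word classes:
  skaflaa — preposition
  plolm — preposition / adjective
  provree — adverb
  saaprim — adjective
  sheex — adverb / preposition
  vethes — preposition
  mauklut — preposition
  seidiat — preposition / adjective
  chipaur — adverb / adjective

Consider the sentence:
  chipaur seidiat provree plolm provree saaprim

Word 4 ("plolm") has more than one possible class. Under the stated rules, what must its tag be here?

adjective

Candidates per position — 1:chipaur {adverb,adjective}; 2:seidiat {preposition,adjective}; 3:provree {adverb}; 4:plolm {preposition,adjective}; 5:provree {adverb}; 6:saaprim {adjective}.
Word 2 cannot be preposition — rule 1 would then fail for every completion. It is adjective.
Word 4 cannot be preposition — rule 1 would then fail for every completion. It is adjective.
Word 1 cannot be adjective — rule 4 would then fail for every completion. It is adverb.
So the tagging must be: adverb adjective adverb adjective adverb adjective.
Verifying each rule — rule 1 holds; rule 2 holds; rule 3 holds; rule 4 holds.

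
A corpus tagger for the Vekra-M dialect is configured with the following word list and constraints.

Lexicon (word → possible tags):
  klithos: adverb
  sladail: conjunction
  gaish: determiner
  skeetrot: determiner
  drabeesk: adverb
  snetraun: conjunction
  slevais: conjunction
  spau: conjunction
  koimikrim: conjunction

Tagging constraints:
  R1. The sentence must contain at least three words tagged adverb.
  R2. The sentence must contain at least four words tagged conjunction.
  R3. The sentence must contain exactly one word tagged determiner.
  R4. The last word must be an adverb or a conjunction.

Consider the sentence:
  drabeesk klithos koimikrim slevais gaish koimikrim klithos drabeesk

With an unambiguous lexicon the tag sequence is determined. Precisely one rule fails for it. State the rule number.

Fixed tagging: adverb adverb conjunction conjunction determiner conjunction adverb adverb.
Rule check: R1 ✓, R2 ✗, R3 ✓, R4 ✓.
Only rule 2 fails.

2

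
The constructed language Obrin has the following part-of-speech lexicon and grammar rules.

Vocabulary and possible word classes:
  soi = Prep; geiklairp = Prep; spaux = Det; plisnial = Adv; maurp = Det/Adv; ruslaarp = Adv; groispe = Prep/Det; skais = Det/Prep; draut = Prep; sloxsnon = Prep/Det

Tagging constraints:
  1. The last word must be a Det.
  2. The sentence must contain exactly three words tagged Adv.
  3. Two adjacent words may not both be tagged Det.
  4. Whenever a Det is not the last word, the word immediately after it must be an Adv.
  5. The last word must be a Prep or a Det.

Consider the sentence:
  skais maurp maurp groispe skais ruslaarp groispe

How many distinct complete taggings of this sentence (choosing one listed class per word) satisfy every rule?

Candidates per position — 1:skais {Det,Prep}; 2:maurp {Det,Adv}; 3:maurp {Det,Adv}; 4:groispe {Prep,Det}; 5:skais {Det,Prep}; 6:ruslaarp {Adv}; 7:groispe {Prep,Det}.
There are 64 candidate sequences in total.
The sequences that satisfy every rule: Det Adv Adv Prep Det Adv Det; Det Adv Adv Prep Prep Adv Det; Prep Adv Adv Prep Det Adv Det; Prep Adv Adv Prep Prep Adv Det.
Count = 4.

4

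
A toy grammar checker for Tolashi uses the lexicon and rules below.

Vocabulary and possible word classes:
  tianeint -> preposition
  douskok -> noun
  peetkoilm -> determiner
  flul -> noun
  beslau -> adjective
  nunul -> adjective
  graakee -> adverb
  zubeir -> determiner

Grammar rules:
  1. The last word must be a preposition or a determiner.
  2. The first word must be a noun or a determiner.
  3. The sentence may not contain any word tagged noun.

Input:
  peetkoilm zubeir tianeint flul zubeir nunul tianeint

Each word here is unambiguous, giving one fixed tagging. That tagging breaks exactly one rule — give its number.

Fixed tagging: determiner determiner preposition noun determiner adjective preposition.
Rule check: R1 pass, R2 pass, R3 fail.
Only rule 3 fails.

3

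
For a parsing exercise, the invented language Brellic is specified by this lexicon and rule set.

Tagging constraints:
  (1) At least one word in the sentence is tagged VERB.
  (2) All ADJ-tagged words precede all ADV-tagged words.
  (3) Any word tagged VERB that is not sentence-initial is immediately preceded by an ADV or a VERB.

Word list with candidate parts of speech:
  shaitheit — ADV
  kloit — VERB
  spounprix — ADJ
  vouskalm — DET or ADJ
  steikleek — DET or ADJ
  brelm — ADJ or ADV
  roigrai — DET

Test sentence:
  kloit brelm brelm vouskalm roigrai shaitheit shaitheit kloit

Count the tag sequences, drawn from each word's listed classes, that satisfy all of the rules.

4

Candidates per position — 1:kloit {VERB}; 2:brelm {ADJ,ADV}; 3:brelm {ADJ,ADV}; 4:vouskalm {DET,ADJ}; 5:roigrai {DET}; 6:shaitheit {ADV}; 7:shaitheit {ADV}; 8:kloit {VERB}.
There are 8 candidate sequences in total.
The sequences that satisfy every rule: VERB ADJ ADJ DET DET ADV ADV VERB; VERB ADJ ADJ ADJ DET ADV ADV VERB; VERB ADJ ADV DET DET ADV ADV VERB; VERB ADV ADV DET DET ADV ADV VERB.
Count = 4.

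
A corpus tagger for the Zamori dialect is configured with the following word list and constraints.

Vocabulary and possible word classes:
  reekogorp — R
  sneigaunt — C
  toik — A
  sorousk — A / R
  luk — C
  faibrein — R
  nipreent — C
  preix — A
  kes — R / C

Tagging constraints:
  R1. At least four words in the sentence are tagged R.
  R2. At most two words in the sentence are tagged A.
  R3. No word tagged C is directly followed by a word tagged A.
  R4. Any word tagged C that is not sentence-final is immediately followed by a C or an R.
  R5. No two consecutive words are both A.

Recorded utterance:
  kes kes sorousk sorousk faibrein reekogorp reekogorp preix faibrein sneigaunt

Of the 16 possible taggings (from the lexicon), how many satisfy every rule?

Candidates per position — 1:kes {R,C}; 2:kes {R,C}; 3:sorousk {A,R}; 4:sorousk {A,R}; 5:faibrein {R}; 6:reekogorp {R}; 7:reekogorp {R}; 8:preix {A}; 9:faibrein {R}; 10:sneigaunt {C}.
There are 16 candidate sequences in total.
Checking each against the rules leaves 10 sequences.
Count = 10.

10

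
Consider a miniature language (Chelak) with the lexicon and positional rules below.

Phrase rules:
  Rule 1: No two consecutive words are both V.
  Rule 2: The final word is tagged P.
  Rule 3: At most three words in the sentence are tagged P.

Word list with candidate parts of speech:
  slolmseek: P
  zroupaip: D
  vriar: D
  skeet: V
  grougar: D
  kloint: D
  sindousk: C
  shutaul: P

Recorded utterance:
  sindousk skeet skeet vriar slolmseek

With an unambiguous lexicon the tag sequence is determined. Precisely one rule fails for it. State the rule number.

1

Fixed tagging: C V V D P.
Checking each rule: R1 fails, R2 ok, R3 ok.
Only rule 1 fails.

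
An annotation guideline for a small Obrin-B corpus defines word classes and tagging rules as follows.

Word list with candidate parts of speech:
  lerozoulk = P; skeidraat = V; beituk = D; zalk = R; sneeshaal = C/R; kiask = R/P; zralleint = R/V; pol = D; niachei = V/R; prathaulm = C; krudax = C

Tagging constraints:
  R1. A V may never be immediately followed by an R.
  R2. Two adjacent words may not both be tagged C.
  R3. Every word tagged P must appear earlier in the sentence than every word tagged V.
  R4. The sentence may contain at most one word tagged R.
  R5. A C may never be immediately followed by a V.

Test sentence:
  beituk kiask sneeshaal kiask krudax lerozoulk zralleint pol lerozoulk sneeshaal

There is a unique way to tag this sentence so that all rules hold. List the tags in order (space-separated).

D P C P C P R D P C

Candidates per position — 1:beituk {D}; 2:kiask {R,P}; 3:sneeshaal {C,R}; 4:kiask {R,P}; 5:krudax {C}; 6:lerozoulk {P}; 7:zralleint {R,V}; 8:pol {D}; 9:lerozoulk {P}; 10:sneeshaal {C,R}.
Position 7: tagging it V would leave rule 3 unsatisfiable, so it must be R.
Position 10: tagging it R would leave rule 4 unsatisfiable, so it must be C.
Position 2: tagging it R would leave rule 4 unsatisfiable, so it must be P.
Position 3: tagging it R would leave rule 4 unsatisfiable, so it must be C.
Position 4: tagging it R would leave rule 4 unsatisfiable, so it must be P.
That leaves exactly one tagging: D P C P C P R D P C.
Verifying each rule — rule 1 satisfied; rule 2 satisfied; rule 3 satisfied; rule 4 satisfied; rule 5 satisfied.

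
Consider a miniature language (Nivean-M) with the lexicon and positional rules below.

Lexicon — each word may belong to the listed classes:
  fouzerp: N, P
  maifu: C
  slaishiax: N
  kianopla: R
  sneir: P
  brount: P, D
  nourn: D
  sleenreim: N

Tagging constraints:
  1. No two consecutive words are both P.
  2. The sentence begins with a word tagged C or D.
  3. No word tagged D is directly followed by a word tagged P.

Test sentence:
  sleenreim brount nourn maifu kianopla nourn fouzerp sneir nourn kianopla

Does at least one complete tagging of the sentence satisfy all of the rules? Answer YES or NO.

NO

Candidates per position — 1:sleenreim {N}; 2:brount {P,D}; 3:nourn {D}; 4:maifu {C}; 5:kianopla {R}; 6:nourn {D}; 7:fouzerp {N,P}; 8:sneir {P}; 9:nourn {D}; 10:kianopla {R}.
Rule 2 cannot be satisfied by any choice of tags from the lexicon.
So there is no consistent tagging.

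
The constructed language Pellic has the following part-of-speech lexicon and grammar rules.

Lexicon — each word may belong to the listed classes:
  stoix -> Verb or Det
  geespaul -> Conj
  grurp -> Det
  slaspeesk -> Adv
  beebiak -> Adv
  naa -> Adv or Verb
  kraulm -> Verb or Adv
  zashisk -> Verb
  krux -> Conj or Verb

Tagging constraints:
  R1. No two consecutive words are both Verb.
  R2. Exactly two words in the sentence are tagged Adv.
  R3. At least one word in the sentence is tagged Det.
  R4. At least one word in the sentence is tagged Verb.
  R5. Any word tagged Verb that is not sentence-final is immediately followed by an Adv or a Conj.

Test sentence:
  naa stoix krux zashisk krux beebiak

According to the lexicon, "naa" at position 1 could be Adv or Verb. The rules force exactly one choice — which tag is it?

Candidates per position — 1:naa {Adv,Verb}; 2:stoix {Verb,Det}; 3:krux {Conj,Verb}; 4:zashisk {Verb}; 5:krux {Conj,Verb}; 6:beebiak {Adv}.
Position 1: tagging it Verb would leave rule 2 unsatisfiable, so it must be Adv.
Position 2: tagging it Verb would leave rule 3 unsatisfiable, so it must be Det.
Position 3: tagging it Verb would leave rule 1 unsatisfiable, so it must be Conj.
Position 5: tagging it Verb would leave rule 1 unsatisfiable, so it must be Conj.
The only consistent sequence is: Adv Det Conj Verb Conj Adv.
Rule-by-rule: rule 1 ok; rule 2 ok; rule 3 ok; rule 4 ok; rule 5 ok.

Adv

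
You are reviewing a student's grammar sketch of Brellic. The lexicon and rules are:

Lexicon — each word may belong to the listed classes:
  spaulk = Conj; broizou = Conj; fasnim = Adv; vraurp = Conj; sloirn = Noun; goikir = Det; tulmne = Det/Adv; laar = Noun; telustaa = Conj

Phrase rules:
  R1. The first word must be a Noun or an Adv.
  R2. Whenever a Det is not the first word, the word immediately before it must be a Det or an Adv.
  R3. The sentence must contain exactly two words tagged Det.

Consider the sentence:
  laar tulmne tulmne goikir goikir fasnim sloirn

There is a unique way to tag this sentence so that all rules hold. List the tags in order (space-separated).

Candidates per position — 1:laar {Noun}; 2:tulmne {Det,Adv}; 3:tulmne {Det,Adv}; 4:goikir {Det}; 5:goikir {Det}; 6:fasnim {Adv}; 7:sloirn {Noun}.
Position 2: tagging it Det would leave rule 2 unsatisfiable, so it must be Adv.
Position 3: tagging it Det would leave rule 3 unsatisfiable, so it must be Adv.
The unique satisfying tagging is: Noun Adv Adv Det Det Adv Noun.
Rule-by-rule: rule 1 ok; rule 2 ok; rule 3 ok.

Noun Adv Adv Det Det Adv Noun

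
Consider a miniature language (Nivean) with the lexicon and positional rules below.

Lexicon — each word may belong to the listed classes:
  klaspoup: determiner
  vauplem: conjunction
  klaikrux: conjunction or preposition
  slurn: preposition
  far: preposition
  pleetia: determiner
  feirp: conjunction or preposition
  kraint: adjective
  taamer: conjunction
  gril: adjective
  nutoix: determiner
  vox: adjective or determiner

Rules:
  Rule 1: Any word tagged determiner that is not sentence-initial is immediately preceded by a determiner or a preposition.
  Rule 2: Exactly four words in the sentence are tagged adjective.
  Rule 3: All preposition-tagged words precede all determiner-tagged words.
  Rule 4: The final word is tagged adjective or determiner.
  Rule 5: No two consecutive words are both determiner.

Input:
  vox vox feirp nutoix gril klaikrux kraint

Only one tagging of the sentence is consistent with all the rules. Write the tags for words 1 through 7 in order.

Candidates per position — 1:vox {adjective,determiner}; 2:vox {adjective,determiner}; 3:feirp {conjunction,preposition}; 4:nutoix {determiner}; 5:gril {adjective}; 6:klaikrux {conjunction,preposition}; 7:kraint {adjective}.
At position 1, choosing determiner makes rule 2 impossible to satisfy; hence adjective.
At position 2, choosing determiner makes rule 1 impossible to satisfy; hence adjective.
At position 3, choosing conjunction makes rule 1 impossible to satisfy; hence preposition.
At position 6, choosing preposition makes rule 3 impossible to satisfy; hence conjunction.
That leaves exactly one tagging: adjective adjective preposition determiner adjective conjunction adjective.
Checking: rule 1 ok; rule 2 ok; rule 3 ok; rule 4 ok; rule 5 ok.

adjective adjective preposition determiner adjective conjunction adjective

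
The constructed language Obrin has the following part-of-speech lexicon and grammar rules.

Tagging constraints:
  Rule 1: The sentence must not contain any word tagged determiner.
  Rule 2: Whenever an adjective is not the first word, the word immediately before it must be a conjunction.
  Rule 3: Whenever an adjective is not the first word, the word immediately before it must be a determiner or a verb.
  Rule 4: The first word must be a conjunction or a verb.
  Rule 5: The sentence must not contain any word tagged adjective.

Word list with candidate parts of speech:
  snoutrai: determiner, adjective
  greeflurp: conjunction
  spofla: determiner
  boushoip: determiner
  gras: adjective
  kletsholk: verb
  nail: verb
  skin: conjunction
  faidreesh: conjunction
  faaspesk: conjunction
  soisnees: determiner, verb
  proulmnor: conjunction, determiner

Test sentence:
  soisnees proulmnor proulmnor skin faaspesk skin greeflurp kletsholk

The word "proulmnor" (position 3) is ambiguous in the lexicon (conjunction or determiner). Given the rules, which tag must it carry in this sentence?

conjunction

Candidates per position — 1:soisnees {determiner,verb}; 2:proulmnor {conjunction,determiner}; 3:proulmnor {conjunction,determiner}; 4:skin {conjunction}; 5:faaspesk {conjunction}; 6:skin {conjunction}; 7:greeflurp {conjunction}; 8:kletsholk {verb}.
Word 1 cannot be determiner — rule 1 would then fail for every completion. It is verb.
Word 2 cannot be determiner — rule 1 would then fail for every completion. It is conjunction.
Word 3 cannot be determiner — rule 1 would then fail for every completion. It is conjunction.
The unique satisfying tagging is: verb conjunction conjunction conjunction conjunction conjunction conjunction verb.
Check: rule 1 ok; rule 2 ok; rule 3 ok; rule 4 ok; rule 5 ok.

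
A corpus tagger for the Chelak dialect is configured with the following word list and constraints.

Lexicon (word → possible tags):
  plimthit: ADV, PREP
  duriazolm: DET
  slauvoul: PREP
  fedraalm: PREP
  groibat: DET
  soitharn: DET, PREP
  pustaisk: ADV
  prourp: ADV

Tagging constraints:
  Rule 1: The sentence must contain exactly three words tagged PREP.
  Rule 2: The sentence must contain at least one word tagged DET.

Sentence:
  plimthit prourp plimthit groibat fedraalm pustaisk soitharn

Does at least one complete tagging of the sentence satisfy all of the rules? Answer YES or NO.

YES

Candidates per position — 1:plimthit {ADV,PREP}; 2:prourp {ADV}; 3:plimthit {ADV,PREP}; 4:groibat {DET}; 5:fedraalm {PREP}; 6:pustaisk {ADV}; 7:soitharn {DET,PREP}.
One satisfying assignment: ADV ADV PREP DET PREP ADV PREP.
Checking: rule 1 ok; rule 2 ok.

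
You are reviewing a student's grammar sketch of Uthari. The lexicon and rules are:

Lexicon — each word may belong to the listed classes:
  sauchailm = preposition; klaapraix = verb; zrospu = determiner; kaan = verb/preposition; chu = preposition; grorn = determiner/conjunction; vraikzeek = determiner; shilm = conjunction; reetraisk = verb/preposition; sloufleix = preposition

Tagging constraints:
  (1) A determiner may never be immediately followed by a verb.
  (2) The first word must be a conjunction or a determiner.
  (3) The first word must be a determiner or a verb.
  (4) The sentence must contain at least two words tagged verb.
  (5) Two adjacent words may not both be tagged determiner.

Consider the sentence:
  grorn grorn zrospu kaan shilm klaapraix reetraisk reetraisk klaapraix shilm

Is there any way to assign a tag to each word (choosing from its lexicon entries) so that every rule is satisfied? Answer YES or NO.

YES

Candidates per position — 1:grorn {determiner,conjunction}; 2:grorn {determiner,conjunction}; 3:zrospu {determiner}; 4:kaan {verb,preposition}; 5:shilm {conjunction}; 6:klaapraix {verb}; 7:reetraisk {verb,preposition}; 8:reetraisk {verb,preposition}; 9:klaapraix {verb}; 10:shilm {conjunction}.
One satisfying assignment: determiner conjunction determiner preposition conjunction verb verb verb verb conjunction.
Rule-by-rule: rule 1 ok; rule 2 ok; rule 3 ok; rule 4 ok; rule 5 ok.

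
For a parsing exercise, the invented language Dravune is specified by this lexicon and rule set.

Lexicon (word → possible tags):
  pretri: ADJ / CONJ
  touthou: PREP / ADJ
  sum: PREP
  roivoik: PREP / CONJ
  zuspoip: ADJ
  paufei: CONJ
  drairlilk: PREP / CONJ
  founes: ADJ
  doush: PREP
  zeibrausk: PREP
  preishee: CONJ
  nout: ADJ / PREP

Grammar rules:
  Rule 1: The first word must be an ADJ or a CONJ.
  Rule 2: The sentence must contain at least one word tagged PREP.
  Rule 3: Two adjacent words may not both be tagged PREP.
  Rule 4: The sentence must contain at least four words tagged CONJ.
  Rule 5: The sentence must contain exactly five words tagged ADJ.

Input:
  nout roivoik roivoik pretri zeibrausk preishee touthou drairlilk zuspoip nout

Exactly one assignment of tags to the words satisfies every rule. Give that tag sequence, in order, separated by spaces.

ADJ CONJ CONJ ADJ PREP CONJ ADJ CONJ ADJ ADJ

Candidates per position — 1:nout {ADJ,PREP}; 2:roivoik {PREP,CONJ}; 3:roivoik {PREP,CONJ}; 4:pretri {ADJ,CONJ}; 5:zeibrausk {PREP}; 6:preishee {CONJ}; 7:touthou {PREP,ADJ}; 8:drairlilk {PREP,CONJ}; 9:zuspoip {ADJ}; 10:nout {ADJ,PREP}.
Word 1 cannot be PREP — rule 1 would then fail for every completion. It is ADJ.
Word 4 cannot be CONJ — rule 5 would then fail for every completion. It is ADJ.
Word 7 cannot be PREP — rule 5 would then fail for every completion. It is ADJ.
Word 8 cannot be PREP — rule 4 would then fail for every completion. It is CONJ.
Word 10 cannot be PREP — rule 5 would then fail for every completion. It is ADJ.
Word 2 cannot be PREP — rule 4 would then fail for every completion. It is CONJ.
Word 3 cannot be PREP — rule 4 would then fail for every completion. It is CONJ.
So the tagging must be: ADJ CONJ CONJ ADJ PREP CONJ ADJ CONJ ADJ ADJ.
Check: rule 1 holds; rule 2 holds; rule 3 holds; rule 4 holds; rule 5 holds.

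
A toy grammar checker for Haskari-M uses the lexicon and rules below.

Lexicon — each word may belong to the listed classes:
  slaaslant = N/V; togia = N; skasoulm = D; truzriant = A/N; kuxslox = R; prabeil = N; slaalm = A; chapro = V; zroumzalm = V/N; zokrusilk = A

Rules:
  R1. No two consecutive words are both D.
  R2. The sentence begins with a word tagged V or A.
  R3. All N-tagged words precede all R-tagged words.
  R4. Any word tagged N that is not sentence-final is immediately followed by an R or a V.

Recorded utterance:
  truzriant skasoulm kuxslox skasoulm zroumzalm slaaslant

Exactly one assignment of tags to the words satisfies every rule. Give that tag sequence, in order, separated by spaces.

A D R D V V

Candidates per position — 1:truzriant {A,N}; 2:skasoulm {D}; 3:kuxslox {R}; 4:skasoulm {D}; 5:zroumzalm {V,N}; 6:slaaslant {N,V}.
At position 1, choosing N makes rule 2 impossible to satisfy; hence A.
At position 5, choosing N makes rule 3 impossible to satisfy; hence V.
At position 6, choosing N makes rule 3 impossible to satisfy; hence V.
That leaves exactly one tagging: A D R D V V.
Verifying each rule — rule 1 ✓; rule 2 ✓; rule 3 ✓; rule 4 ✓.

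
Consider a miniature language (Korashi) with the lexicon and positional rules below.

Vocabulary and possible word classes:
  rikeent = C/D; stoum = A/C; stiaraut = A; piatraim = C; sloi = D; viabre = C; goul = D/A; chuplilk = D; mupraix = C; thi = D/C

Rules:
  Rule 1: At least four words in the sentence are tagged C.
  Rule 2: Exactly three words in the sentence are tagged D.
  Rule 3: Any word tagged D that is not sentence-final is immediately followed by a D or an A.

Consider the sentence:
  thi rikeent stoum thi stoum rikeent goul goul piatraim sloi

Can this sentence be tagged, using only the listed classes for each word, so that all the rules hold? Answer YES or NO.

Candidates per position — 1:thi {D,C}; 2:rikeent {C,D}; 3:stoum {A,C}; 4:thi {D,C}; 5:stoum {A,C}; 6:rikeent {C,D}; 7:goul {D,A}; 8:goul {D,A}; 9:piatraim {C}; 10:sloi {D}.
One satisfying assignment: C C C C C D D A C D.
Check: rule 1 holds; rule 2 holds; rule 3 holds.

YES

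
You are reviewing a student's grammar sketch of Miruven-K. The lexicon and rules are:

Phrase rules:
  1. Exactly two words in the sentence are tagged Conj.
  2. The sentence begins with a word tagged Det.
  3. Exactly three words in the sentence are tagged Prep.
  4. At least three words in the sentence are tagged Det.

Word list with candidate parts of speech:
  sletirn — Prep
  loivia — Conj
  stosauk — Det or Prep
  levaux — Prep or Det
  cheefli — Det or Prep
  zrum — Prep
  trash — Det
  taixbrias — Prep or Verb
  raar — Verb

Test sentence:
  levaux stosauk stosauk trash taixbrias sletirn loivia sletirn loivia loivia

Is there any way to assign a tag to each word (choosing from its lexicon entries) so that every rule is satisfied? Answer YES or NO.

Candidates per position — 1:levaux {Prep,Det}; 2:stosauk {Det,Prep}; 3:stosauk {Det,Prep}; 4:trash {Det}; 5:taixbrias {Prep,Verb}; 6:sletirn {Prep}; 7:loivia {Conj}; 8:sletirn {Prep}; 9:loivia {Conj}; 10:loivia {Conj}.
Rule 1 cannot be satisfied by any choice of tags from the lexicon.
So there is no consistent tagging.

NO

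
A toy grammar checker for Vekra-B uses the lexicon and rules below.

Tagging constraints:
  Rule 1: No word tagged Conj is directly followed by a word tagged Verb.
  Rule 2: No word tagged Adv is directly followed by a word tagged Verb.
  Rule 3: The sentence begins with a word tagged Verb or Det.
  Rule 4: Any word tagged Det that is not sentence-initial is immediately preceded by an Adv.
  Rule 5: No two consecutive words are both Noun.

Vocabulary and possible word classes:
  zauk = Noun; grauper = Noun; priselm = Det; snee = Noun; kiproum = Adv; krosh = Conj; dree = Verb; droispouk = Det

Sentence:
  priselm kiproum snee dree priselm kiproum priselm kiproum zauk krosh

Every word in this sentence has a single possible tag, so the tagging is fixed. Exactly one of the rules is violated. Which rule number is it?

4

Fixed tagging: Det Adv Noun Verb Det Adv Det Adv Noun Conj.
Rule check: R1 ok, R2 ok, R3 ok, R4 fails, R5 ok.
Only rule 4 fails.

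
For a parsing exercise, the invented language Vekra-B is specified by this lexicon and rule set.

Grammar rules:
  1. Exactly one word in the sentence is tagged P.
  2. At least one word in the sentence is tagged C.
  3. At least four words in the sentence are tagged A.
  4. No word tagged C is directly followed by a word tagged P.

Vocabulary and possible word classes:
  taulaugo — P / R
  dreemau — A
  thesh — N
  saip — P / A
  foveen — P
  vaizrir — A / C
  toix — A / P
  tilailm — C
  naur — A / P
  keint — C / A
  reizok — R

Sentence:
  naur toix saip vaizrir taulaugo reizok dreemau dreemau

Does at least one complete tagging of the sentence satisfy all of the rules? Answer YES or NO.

YES

Candidates per position — 1:naur {A,P}; 2:toix {A,P}; 3:saip {P,A}; 4:vaizrir {A,C}; 5:taulaugo {P,R}; 6:reizok {R}; 7:dreemau {A}; 8:dreemau {A}.
One satisfying assignment: P A A C R R A A.
Verifying each rule — rule 1 holds; rule 2 holds; rule 3 holds; rule 4 holds.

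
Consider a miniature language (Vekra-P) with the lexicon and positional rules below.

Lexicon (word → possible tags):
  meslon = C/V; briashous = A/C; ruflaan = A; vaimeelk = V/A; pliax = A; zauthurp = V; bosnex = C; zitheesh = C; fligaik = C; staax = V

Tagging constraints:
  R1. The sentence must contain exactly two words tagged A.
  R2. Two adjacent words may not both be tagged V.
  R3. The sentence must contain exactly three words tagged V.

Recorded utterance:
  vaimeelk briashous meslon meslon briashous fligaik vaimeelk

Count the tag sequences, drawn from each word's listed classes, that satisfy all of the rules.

2

Candidates per position — 1:vaimeelk {V,A}; 2:briashous {A,C}; 3:meslon {C,V}; 4:meslon {C,V}; 5:briashous {A,C}; 6:fligaik {C}; 7:vaimeelk {V,A}.
There are 64 candidate sequences in total.
The sequences that satisfy every rule: V A C V A C V; V A V C A C V.
Count = 2.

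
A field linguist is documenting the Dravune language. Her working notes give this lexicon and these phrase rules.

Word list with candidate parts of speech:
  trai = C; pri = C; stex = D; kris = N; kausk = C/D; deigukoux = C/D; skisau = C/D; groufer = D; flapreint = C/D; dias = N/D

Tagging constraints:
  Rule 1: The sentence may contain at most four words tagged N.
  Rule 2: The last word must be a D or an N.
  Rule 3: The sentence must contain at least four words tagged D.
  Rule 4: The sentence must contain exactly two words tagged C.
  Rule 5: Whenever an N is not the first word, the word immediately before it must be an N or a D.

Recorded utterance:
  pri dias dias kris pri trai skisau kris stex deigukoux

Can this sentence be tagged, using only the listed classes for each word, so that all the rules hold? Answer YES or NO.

Candidates per position — 1:pri {C}; 2:dias {N,D}; 3:dias {N,D}; 4:kris {N}; 5:pri {C}; 6:trai {C}; 7:skisau {C,D}; 8:kris {N}; 9:stex {D}; 10:deigukoux {C,D}.
Rule 4 cannot be satisfied by any choice of tags from the lexicon.
So there is no consistent tagging.

NO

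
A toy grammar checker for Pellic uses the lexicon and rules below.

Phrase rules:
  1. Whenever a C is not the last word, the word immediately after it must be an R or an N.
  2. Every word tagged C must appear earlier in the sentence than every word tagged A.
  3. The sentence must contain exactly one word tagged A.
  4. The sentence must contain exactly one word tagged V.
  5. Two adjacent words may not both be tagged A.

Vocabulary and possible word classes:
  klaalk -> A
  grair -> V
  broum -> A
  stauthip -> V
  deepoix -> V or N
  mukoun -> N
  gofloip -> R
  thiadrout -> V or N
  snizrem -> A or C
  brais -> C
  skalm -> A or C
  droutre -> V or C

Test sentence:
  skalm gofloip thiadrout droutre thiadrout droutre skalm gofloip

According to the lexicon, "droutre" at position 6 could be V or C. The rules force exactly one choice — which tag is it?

Candidates per position — 1:skalm {A,C}; 2:gofloip {R}; 3:thiadrout {V,N}; 4:droutre {V,C}; 5:thiadrout {V,N}; 6:droutre {V,C}; 7:skalm {A,C}; 8:gofloip {R}.
Position 6: C is ruled out by rule 1; that leaves V.
Position 3: V is ruled out by rule 4; that leaves N.
Position 4: V is ruled out by rule 4; that leaves C.
Position 5: V is ruled out by rule 1; that leaves N.
Position 1: A is ruled out by rule 2; that leaves C.
Position 7: C is ruled out by rule 3; that leaves A.
The only consistent sequence is: C R N C N V A R.
Check: rule 1 satisfied; rule 2 satisfied; rule 3 satisfied; rule 4 satisfied; rule 5 satisfied.

V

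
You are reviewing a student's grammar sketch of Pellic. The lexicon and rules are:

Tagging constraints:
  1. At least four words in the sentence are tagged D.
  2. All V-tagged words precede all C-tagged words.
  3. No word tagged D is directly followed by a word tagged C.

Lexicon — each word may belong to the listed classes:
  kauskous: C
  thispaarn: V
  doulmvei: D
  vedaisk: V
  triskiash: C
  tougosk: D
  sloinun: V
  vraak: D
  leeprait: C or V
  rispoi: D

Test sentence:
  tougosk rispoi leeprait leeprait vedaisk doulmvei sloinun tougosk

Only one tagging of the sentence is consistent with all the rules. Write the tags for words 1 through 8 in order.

D D V V V D V D

Candidates per position — 1:tougosk {D}; 2:rispoi {D}; 3:leeprait {C,V}; 4:leeprait {C,V}; 5:vedaisk {V}; 6:doulmvei {D}; 7:sloinun {V}; 8:tougosk {D}.
If word 3 were C, no tagging could satisfy rule 2; so word 3 is V.
If word 4 were C, no tagging could satisfy rule 2; so word 4 is V.
The only consistent sequence is: D D V V V D V D.
Checking: rule 1 satisfied; rule 2 satisfied; rule 3 satisfied.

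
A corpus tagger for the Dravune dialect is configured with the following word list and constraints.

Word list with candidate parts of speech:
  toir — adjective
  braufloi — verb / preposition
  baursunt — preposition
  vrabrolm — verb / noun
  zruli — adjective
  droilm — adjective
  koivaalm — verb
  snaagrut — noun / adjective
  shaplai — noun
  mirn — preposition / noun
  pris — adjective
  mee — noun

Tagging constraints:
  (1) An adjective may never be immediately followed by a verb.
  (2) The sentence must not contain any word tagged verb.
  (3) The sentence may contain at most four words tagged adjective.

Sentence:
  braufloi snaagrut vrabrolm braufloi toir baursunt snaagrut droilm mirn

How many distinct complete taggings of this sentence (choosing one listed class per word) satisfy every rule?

Candidates per position — 1:braufloi {verb,preposition}; 2:snaagrut {noun,adjective}; 3:vrabrolm {verb,noun}; 4:braufloi {verb,preposition}; 5:toir {adjective}; 6:baursunt {preposition}; 7:snaagrut {noun,adjective}; 8:droilm {adjective}; 9:mirn {preposition,noun}.
There are 64 candidate sequences in total.
Checking each against the rules leaves 8 sequences.
Count = 8.

8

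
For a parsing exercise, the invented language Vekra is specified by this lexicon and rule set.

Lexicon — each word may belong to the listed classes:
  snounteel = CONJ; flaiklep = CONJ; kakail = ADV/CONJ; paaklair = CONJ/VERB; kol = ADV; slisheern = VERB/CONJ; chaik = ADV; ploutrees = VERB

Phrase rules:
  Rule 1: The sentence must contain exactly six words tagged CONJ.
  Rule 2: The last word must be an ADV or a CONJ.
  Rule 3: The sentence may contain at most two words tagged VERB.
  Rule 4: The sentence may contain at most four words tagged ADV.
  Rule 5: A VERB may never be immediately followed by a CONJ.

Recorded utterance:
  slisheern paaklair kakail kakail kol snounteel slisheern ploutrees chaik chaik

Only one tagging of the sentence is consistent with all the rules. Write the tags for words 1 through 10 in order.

Candidates per position — 1:slisheern {VERB,CONJ}; 2:paaklair {CONJ,VERB}; 3:kakail {ADV,CONJ}; 4:kakail {ADV,CONJ}; 5:kol {ADV}; 6:snounteel {CONJ}; 7:slisheern {VERB,CONJ}; 8:ploutrees {VERB}; 9:chaik {ADV}; 10:chaik {ADV}.
Position 1: tagging it VERB would leave rule 1 unsatisfiable, so it must be CONJ.
Position 2: tagging it VERB would leave rule 1 unsatisfiable, so it must be CONJ.
Position 3: tagging it ADV would leave rule 1 unsatisfiable, so it must be CONJ.
Position 4: tagging it ADV would leave rule 1 unsatisfiable, so it must be CONJ.
Position 7: tagging it VERB would leave rule 1 unsatisfiable, so it must be CONJ.
The unique satisfying tagging is: CONJ CONJ CONJ CONJ ADV CONJ CONJ VERB ADV ADV.
Rule-by-rule: rule 1 satisfied; rule 2 satisfied; rule 3 satisfied; rule 4 satisfied; rule 5 satisfied.

CONJ CONJ CONJ CONJ ADV CONJ CONJ VERB ADV ADV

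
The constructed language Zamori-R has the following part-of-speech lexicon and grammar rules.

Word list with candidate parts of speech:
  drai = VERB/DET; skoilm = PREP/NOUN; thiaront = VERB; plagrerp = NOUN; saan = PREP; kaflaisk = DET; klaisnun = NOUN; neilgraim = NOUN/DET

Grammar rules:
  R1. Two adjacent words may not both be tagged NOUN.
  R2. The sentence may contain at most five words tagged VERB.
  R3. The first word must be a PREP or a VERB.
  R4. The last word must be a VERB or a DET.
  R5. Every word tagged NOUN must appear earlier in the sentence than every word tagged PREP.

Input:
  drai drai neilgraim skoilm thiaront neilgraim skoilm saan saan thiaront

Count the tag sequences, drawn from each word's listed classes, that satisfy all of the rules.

Candidates per position — 1:drai {VERB,DET}; 2:drai {VERB,DET}; 3:neilgraim {NOUN,DET}; 4:skoilm {PREP,NOUN}; 5:thiaront {VERB}; 6:neilgraim {NOUN,DET}; 7:skoilm {PREP,NOUN}; 8:saan {PREP}; 9:saan {PREP}; 10:thiaront {VERB}.
There are 64 candidate sequences in total.
Checking each against the rules leaves 10 sequences.
Count = 10.

10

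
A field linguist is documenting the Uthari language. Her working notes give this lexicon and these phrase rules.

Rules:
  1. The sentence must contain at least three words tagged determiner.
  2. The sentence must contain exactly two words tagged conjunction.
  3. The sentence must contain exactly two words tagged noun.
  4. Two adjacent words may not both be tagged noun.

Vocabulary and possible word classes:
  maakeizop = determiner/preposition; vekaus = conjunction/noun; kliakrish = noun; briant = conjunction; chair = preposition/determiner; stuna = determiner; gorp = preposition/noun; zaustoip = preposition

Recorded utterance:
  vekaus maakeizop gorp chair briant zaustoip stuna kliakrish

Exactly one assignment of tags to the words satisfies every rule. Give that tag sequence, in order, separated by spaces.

conjunction determiner noun determiner conjunction preposition determiner noun

Candidates per position — 1:vekaus {conjunction,noun}; 2:maakeizop {determiner,preposition}; 3:gorp {preposition,noun}; 4:chair {preposition,determiner}; 5:briant {conjunction}; 6:zaustoip {preposition}; 7:stuna {determiner}; 8:kliakrish {noun}.
Position 1: tagging it noun would leave rule 2 unsatisfiable, so it must be conjunction.
Position 2: tagging it preposition would leave rule 1 unsatisfiable, so it must be determiner.
Position 3: tagging it preposition would leave rule 3 unsatisfiable, so it must be noun.
Position 4: tagging it preposition would leave rule 1 unsatisfiable, so it must be determiner.
So the tagging must be: conjunction determiner noun determiner conjunction preposition determiner noun.
Check: rule 1 ok; rule 2 ok; rule 3 ok; rule 4 ok.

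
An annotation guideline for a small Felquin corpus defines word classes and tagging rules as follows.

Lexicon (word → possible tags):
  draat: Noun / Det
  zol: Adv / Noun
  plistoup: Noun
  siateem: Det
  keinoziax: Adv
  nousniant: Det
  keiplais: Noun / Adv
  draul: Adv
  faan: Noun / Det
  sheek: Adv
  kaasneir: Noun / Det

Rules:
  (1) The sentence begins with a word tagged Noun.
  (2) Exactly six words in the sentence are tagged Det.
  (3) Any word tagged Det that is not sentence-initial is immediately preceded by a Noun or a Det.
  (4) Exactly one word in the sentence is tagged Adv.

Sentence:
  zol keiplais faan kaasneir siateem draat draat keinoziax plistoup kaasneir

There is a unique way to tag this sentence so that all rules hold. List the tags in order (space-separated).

Candidates per position — 1:zol {Adv,Noun}; 2:keiplais {Noun,Adv}; 3:faan {Noun,Det}; 4:kaasneir {Noun,Det}; 5:siateem {Det}; 6:draat {Noun,Det}; 7:draat {Noun,Det}; 8:keinoziax {Adv}; 9:plistoup {Noun}; 10:kaasneir {Noun,Det}.
Position 1: tagging it Adv would leave rule 1 unsatisfiable, so it must be Noun.
Position 2: tagging it Adv would leave rule 4 unsatisfiable, so it must be Noun.
Position 3: tagging it Noun would leave rule 2 unsatisfiable, so it must be Det.
Position 4: tagging it Noun would leave rule 2 unsatisfiable, so it must be Det.
Position 6: tagging it Noun would leave rule 2 unsatisfiable, so it must be Det.
Position 7: tagging it Noun would leave rule 2 unsatisfiable, so it must be Det.
Position 10: tagging it Noun would leave rule 2 unsatisfiable, so it must be Det.
That leaves exactly one tagging: Noun Noun Det Det Det Det Det Adv Noun Det.
Check: rule 1 satisfied; rule 2 satisfied; rule 3 satisfied; rule 4 satisfied.

Noun Noun Det Det Det Det Det Adv Noun Det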